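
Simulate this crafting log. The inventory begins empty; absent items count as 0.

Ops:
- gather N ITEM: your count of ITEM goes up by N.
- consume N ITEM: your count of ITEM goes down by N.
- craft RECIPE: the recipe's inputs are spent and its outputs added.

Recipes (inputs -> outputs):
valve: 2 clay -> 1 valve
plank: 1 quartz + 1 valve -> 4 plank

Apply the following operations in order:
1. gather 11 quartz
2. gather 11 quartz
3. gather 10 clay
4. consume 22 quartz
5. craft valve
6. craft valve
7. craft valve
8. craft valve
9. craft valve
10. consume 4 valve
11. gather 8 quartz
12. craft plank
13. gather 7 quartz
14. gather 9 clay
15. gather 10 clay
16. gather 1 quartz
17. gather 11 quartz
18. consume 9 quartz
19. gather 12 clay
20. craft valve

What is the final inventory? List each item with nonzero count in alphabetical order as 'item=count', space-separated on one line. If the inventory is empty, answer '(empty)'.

Answer: clay=29 plank=4 quartz=17 valve=1

Derivation:
After 1 (gather 11 quartz): quartz=11
After 2 (gather 11 quartz): quartz=22
After 3 (gather 10 clay): clay=10 quartz=22
After 4 (consume 22 quartz): clay=10
After 5 (craft valve): clay=8 valve=1
After 6 (craft valve): clay=6 valve=2
After 7 (craft valve): clay=4 valve=3
After 8 (craft valve): clay=2 valve=4
After 9 (craft valve): valve=5
After 10 (consume 4 valve): valve=1
After 11 (gather 8 quartz): quartz=8 valve=1
After 12 (craft plank): plank=4 quartz=7
After 13 (gather 7 quartz): plank=4 quartz=14
After 14 (gather 9 clay): clay=9 plank=4 quartz=14
After 15 (gather 10 clay): clay=19 plank=4 quartz=14
After 16 (gather 1 quartz): clay=19 plank=4 quartz=15
After 17 (gather 11 quartz): clay=19 plank=4 quartz=26
After 18 (consume 9 quartz): clay=19 plank=4 quartz=17
After 19 (gather 12 clay): clay=31 plank=4 quartz=17
After 20 (craft valve): clay=29 plank=4 quartz=17 valve=1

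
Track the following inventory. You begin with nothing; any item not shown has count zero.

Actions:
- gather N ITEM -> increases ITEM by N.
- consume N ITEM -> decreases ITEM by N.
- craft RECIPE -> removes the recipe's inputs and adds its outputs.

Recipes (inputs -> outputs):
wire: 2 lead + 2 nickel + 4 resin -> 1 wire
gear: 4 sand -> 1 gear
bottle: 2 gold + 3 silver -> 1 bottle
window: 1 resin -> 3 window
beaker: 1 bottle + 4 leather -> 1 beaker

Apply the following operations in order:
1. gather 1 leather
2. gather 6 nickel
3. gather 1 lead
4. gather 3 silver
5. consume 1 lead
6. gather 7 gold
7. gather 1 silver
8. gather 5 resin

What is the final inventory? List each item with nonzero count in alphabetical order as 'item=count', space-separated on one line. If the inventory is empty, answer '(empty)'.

After 1 (gather 1 leather): leather=1
After 2 (gather 6 nickel): leather=1 nickel=6
After 3 (gather 1 lead): lead=1 leather=1 nickel=6
After 4 (gather 3 silver): lead=1 leather=1 nickel=6 silver=3
After 5 (consume 1 lead): leather=1 nickel=6 silver=3
After 6 (gather 7 gold): gold=7 leather=1 nickel=6 silver=3
After 7 (gather 1 silver): gold=7 leather=1 nickel=6 silver=4
After 8 (gather 5 resin): gold=7 leather=1 nickel=6 resin=5 silver=4

Answer: gold=7 leather=1 nickel=6 resin=5 silver=4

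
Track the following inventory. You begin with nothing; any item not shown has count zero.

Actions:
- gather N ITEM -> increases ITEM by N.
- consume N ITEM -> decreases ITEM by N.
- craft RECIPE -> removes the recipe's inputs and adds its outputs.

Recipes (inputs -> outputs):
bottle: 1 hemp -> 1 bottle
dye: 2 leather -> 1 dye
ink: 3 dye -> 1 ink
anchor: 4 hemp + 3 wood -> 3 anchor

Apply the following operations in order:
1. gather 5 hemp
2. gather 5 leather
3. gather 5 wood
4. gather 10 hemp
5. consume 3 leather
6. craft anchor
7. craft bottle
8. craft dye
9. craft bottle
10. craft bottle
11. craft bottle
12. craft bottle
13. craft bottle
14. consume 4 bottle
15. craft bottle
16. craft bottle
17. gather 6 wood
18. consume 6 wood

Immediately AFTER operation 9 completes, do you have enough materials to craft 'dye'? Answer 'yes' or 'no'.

After 1 (gather 5 hemp): hemp=5
After 2 (gather 5 leather): hemp=5 leather=5
After 3 (gather 5 wood): hemp=5 leather=5 wood=5
After 4 (gather 10 hemp): hemp=15 leather=5 wood=5
After 5 (consume 3 leather): hemp=15 leather=2 wood=5
After 6 (craft anchor): anchor=3 hemp=11 leather=2 wood=2
After 7 (craft bottle): anchor=3 bottle=1 hemp=10 leather=2 wood=2
After 8 (craft dye): anchor=3 bottle=1 dye=1 hemp=10 wood=2
After 9 (craft bottle): anchor=3 bottle=2 dye=1 hemp=9 wood=2

Answer: no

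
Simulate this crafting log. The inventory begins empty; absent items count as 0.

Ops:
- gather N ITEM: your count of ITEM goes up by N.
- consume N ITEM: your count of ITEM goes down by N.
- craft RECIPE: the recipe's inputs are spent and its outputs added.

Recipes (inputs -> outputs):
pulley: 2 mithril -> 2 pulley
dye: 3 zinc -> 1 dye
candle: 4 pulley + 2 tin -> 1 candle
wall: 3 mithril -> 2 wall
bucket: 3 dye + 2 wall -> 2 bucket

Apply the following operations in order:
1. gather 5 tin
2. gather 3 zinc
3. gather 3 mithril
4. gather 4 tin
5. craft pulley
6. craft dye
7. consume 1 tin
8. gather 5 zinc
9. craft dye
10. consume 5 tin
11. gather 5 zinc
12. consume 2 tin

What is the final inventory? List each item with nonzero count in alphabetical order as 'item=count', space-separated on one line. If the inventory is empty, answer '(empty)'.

Answer: dye=2 mithril=1 pulley=2 tin=1 zinc=7

Derivation:
After 1 (gather 5 tin): tin=5
After 2 (gather 3 zinc): tin=5 zinc=3
After 3 (gather 3 mithril): mithril=3 tin=5 zinc=3
After 4 (gather 4 tin): mithril=3 tin=9 zinc=3
After 5 (craft pulley): mithril=1 pulley=2 tin=9 zinc=3
After 6 (craft dye): dye=1 mithril=1 pulley=2 tin=9
After 7 (consume 1 tin): dye=1 mithril=1 pulley=2 tin=8
After 8 (gather 5 zinc): dye=1 mithril=1 pulley=2 tin=8 zinc=5
After 9 (craft dye): dye=2 mithril=1 pulley=2 tin=8 zinc=2
After 10 (consume 5 tin): dye=2 mithril=1 pulley=2 tin=3 zinc=2
After 11 (gather 5 zinc): dye=2 mithril=1 pulley=2 tin=3 zinc=7
After 12 (consume 2 tin): dye=2 mithril=1 pulley=2 tin=1 zinc=7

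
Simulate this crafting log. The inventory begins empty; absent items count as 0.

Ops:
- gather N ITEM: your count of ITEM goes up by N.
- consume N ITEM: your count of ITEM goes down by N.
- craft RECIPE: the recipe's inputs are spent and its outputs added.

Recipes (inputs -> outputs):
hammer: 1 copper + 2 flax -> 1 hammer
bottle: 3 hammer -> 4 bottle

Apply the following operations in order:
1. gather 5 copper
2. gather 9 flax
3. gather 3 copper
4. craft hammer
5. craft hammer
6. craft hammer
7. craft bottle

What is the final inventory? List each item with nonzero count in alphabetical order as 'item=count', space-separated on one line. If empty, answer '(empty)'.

Answer: bottle=4 copper=5 flax=3

Derivation:
After 1 (gather 5 copper): copper=5
After 2 (gather 9 flax): copper=5 flax=9
After 3 (gather 3 copper): copper=8 flax=9
After 4 (craft hammer): copper=7 flax=7 hammer=1
After 5 (craft hammer): copper=6 flax=5 hammer=2
After 6 (craft hammer): copper=5 flax=3 hammer=3
After 7 (craft bottle): bottle=4 copper=5 flax=3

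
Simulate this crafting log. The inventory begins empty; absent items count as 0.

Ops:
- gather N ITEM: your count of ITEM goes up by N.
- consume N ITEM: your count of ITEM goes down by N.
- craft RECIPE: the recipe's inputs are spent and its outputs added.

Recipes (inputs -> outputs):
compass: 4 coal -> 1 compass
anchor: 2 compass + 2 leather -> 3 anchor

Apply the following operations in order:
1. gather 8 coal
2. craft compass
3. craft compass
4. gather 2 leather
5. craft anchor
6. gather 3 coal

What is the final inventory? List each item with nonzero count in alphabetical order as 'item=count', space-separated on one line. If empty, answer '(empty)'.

Answer: anchor=3 coal=3

Derivation:
After 1 (gather 8 coal): coal=8
After 2 (craft compass): coal=4 compass=1
After 3 (craft compass): compass=2
After 4 (gather 2 leather): compass=2 leather=2
After 5 (craft anchor): anchor=3
After 6 (gather 3 coal): anchor=3 coal=3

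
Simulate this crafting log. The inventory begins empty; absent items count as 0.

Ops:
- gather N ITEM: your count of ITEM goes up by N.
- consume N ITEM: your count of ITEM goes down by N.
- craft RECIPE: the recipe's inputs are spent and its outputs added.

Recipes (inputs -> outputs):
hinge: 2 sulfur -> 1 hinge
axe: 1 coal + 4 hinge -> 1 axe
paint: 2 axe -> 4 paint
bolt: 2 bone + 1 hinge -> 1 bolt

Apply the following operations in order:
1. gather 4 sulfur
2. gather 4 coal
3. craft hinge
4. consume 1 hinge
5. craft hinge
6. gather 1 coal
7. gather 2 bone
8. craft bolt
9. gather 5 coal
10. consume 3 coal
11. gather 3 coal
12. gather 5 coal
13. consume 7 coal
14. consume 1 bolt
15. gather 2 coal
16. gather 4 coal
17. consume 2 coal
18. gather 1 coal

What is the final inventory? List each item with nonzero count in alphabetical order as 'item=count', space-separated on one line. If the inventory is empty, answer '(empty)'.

Answer: coal=13

Derivation:
After 1 (gather 4 sulfur): sulfur=4
After 2 (gather 4 coal): coal=4 sulfur=4
After 3 (craft hinge): coal=4 hinge=1 sulfur=2
After 4 (consume 1 hinge): coal=4 sulfur=2
After 5 (craft hinge): coal=4 hinge=1
After 6 (gather 1 coal): coal=5 hinge=1
After 7 (gather 2 bone): bone=2 coal=5 hinge=1
After 8 (craft bolt): bolt=1 coal=5
After 9 (gather 5 coal): bolt=1 coal=10
After 10 (consume 3 coal): bolt=1 coal=7
After 11 (gather 3 coal): bolt=1 coal=10
After 12 (gather 5 coal): bolt=1 coal=15
After 13 (consume 7 coal): bolt=1 coal=8
After 14 (consume 1 bolt): coal=8
After 15 (gather 2 coal): coal=10
After 16 (gather 4 coal): coal=14
After 17 (consume 2 coal): coal=12
After 18 (gather 1 coal): coal=13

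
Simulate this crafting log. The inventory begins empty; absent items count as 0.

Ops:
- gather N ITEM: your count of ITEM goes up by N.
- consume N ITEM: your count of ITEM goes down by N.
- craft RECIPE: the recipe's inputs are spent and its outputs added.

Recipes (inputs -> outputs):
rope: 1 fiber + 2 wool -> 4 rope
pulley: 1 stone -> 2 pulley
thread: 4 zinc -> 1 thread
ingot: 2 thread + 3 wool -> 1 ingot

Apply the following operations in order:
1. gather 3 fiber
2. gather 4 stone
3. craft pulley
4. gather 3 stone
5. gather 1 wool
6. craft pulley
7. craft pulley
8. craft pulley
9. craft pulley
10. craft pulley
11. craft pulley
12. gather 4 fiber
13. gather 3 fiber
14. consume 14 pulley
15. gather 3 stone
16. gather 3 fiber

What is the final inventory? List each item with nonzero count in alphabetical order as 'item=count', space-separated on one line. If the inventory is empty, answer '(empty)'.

Answer: fiber=13 stone=3 wool=1

Derivation:
After 1 (gather 3 fiber): fiber=3
After 2 (gather 4 stone): fiber=3 stone=4
After 3 (craft pulley): fiber=3 pulley=2 stone=3
After 4 (gather 3 stone): fiber=3 pulley=2 stone=6
After 5 (gather 1 wool): fiber=3 pulley=2 stone=6 wool=1
After 6 (craft pulley): fiber=3 pulley=4 stone=5 wool=1
After 7 (craft pulley): fiber=3 pulley=6 stone=4 wool=1
After 8 (craft pulley): fiber=3 pulley=8 stone=3 wool=1
After 9 (craft pulley): fiber=3 pulley=10 stone=2 wool=1
After 10 (craft pulley): fiber=3 pulley=12 stone=1 wool=1
After 11 (craft pulley): fiber=3 pulley=14 wool=1
After 12 (gather 4 fiber): fiber=7 pulley=14 wool=1
After 13 (gather 3 fiber): fiber=10 pulley=14 wool=1
After 14 (consume 14 pulley): fiber=10 wool=1
After 15 (gather 3 stone): fiber=10 stone=3 wool=1
After 16 (gather 3 fiber): fiber=13 stone=3 wool=1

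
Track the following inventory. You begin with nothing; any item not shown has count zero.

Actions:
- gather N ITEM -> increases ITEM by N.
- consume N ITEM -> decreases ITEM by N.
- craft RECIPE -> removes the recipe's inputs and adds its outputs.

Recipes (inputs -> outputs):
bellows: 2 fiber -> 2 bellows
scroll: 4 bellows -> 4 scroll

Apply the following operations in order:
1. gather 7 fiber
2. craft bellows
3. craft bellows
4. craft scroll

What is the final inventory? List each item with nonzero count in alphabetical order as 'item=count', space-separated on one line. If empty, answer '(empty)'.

After 1 (gather 7 fiber): fiber=7
After 2 (craft bellows): bellows=2 fiber=5
After 3 (craft bellows): bellows=4 fiber=3
After 4 (craft scroll): fiber=3 scroll=4

Answer: fiber=3 scroll=4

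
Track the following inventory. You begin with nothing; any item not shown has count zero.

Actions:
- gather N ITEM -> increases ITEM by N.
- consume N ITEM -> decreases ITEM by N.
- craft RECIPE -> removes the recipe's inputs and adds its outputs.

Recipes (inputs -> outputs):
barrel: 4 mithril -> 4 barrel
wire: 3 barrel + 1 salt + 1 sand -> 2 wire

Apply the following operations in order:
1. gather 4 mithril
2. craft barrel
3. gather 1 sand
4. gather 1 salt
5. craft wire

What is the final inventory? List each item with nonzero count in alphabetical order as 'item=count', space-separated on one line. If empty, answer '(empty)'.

Answer: barrel=1 wire=2

Derivation:
After 1 (gather 4 mithril): mithril=4
After 2 (craft barrel): barrel=4
After 3 (gather 1 sand): barrel=4 sand=1
After 4 (gather 1 salt): barrel=4 salt=1 sand=1
After 5 (craft wire): barrel=1 wire=2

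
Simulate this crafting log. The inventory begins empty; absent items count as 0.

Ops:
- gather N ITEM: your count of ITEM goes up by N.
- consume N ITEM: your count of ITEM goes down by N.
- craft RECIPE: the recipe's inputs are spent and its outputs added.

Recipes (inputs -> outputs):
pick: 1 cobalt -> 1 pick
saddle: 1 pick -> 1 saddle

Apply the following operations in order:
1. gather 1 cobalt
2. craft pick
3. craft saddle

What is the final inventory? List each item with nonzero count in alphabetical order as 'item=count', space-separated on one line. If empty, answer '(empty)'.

Answer: saddle=1

Derivation:
After 1 (gather 1 cobalt): cobalt=1
After 2 (craft pick): pick=1
After 3 (craft saddle): saddle=1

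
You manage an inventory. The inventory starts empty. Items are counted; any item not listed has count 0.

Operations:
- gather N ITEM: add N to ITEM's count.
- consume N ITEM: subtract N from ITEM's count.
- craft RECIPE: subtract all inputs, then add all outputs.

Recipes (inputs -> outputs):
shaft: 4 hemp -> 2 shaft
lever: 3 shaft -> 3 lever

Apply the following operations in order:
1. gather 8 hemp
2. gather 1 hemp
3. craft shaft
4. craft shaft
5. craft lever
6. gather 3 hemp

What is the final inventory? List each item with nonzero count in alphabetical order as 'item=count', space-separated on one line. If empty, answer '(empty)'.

After 1 (gather 8 hemp): hemp=8
After 2 (gather 1 hemp): hemp=9
After 3 (craft shaft): hemp=5 shaft=2
After 4 (craft shaft): hemp=1 shaft=4
After 5 (craft lever): hemp=1 lever=3 shaft=1
After 6 (gather 3 hemp): hemp=4 lever=3 shaft=1

Answer: hemp=4 lever=3 shaft=1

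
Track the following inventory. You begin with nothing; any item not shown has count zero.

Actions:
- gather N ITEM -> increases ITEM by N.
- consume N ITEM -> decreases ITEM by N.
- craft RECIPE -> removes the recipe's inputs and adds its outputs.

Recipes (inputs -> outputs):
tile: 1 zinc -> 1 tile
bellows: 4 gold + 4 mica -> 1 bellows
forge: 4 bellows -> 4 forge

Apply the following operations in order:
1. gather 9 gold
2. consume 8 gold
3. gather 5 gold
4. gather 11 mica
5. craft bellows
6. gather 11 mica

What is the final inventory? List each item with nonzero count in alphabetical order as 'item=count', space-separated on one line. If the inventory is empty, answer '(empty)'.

After 1 (gather 9 gold): gold=9
After 2 (consume 8 gold): gold=1
After 3 (gather 5 gold): gold=6
After 4 (gather 11 mica): gold=6 mica=11
After 5 (craft bellows): bellows=1 gold=2 mica=7
After 6 (gather 11 mica): bellows=1 gold=2 mica=18

Answer: bellows=1 gold=2 mica=18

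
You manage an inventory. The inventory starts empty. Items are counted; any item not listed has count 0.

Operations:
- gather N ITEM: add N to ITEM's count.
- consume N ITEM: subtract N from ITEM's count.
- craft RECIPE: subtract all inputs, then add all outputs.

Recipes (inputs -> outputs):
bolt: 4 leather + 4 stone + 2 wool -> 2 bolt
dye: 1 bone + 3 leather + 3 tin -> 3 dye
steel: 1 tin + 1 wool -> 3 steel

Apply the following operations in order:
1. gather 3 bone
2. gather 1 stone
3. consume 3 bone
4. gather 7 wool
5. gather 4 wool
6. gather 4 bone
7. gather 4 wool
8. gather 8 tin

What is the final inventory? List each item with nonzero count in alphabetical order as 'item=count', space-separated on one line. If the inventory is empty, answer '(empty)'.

Answer: bone=4 stone=1 tin=8 wool=15

Derivation:
After 1 (gather 3 bone): bone=3
After 2 (gather 1 stone): bone=3 stone=1
After 3 (consume 3 bone): stone=1
After 4 (gather 7 wool): stone=1 wool=7
After 5 (gather 4 wool): stone=1 wool=11
After 6 (gather 4 bone): bone=4 stone=1 wool=11
After 7 (gather 4 wool): bone=4 stone=1 wool=15
After 8 (gather 8 tin): bone=4 stone=1 tin=8 wool=15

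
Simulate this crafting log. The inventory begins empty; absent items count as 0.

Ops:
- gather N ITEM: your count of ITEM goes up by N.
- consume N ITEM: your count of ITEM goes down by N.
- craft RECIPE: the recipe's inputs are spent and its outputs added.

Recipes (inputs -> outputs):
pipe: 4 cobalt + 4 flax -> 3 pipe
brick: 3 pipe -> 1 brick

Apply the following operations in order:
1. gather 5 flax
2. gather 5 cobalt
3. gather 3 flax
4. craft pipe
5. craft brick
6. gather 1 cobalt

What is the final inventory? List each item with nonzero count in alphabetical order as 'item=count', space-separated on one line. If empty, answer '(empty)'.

After 1 (gather 5 flax): flax=5
After 2 (gather 5 cobalt): cobalt=5 flax=5
After 3 (gather 3 flax): cobalt=5 flax=8
After 4 (craft pipe): cobalt=1 flax=4 pipe=3
After 5 (craft brick): brick=1 cobalt=1 flax=4
After 6 (gather 1 cobalt): brick=1 cobalt=2 flax=4

Answer: brick=1 cobalt=2 flax=4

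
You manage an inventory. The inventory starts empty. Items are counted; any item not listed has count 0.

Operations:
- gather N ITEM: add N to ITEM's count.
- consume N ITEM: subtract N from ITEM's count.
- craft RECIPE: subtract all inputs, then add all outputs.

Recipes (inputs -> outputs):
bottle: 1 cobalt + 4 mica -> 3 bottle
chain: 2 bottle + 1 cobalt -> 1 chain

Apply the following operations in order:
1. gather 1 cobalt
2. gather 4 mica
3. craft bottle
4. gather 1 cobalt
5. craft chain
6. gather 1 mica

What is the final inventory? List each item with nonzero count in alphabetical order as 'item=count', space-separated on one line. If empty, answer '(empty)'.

After 1 (gather 1 cobalt): cobalt=1
After 2 (gather 4 mica): cobalt=1 mica=4
After 3 (craft bottle): bottle=3
After 4 (gather 1 cobalt): bottle=3 cobalt=1
After 5 (craft chain): bottle=1 chain=1
After 6 (gather 1 mica): bottle=1 chain=1 mica=1

Answer: bottle=1 chain=1 mica=1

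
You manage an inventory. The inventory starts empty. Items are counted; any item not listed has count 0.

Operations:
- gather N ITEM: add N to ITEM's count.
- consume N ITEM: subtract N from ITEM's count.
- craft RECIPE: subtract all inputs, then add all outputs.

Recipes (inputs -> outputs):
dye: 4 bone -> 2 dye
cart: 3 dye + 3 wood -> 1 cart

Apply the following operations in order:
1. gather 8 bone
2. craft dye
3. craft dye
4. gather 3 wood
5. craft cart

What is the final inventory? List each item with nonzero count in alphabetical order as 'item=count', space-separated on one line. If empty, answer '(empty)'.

Answer: cart=1 dye=1

Derivation:
After 1 (gather 8 bone): bone=8
After 2 (craft dye): bone=4 dye=2
After 3 (craft dye): dye=4
After 4 (gather 3 wood): dye=4 wood=3
After 5 (craft cart): cart=1 dye=1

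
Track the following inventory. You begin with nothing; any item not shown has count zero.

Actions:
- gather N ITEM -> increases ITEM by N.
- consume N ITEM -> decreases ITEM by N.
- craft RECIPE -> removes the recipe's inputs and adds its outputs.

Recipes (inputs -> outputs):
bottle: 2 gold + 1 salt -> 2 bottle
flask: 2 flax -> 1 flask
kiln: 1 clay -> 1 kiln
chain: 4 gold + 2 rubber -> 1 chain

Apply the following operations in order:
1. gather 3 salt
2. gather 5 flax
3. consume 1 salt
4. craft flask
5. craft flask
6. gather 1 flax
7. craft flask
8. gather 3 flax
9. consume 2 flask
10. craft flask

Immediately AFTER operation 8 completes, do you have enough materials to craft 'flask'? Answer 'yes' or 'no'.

After 1 (gather 3 salt): salt=3
After 2 (gather 5 flax): flax=5 salt=3
After 3 (consume 1 salt): flax=5 salt=2
After 4 (craft flask): flask=1 flax=3 salt=2
After 5 (craft flask): flask=2 flax=1 salt=2
After 6 (gather 1 flax): flask=2 flax=2 salt=2
After 7 (craft flask): flask=3 salt=2
After 8 (gather 3 flax): flask=3 flax=3 salt=2

Answer: yes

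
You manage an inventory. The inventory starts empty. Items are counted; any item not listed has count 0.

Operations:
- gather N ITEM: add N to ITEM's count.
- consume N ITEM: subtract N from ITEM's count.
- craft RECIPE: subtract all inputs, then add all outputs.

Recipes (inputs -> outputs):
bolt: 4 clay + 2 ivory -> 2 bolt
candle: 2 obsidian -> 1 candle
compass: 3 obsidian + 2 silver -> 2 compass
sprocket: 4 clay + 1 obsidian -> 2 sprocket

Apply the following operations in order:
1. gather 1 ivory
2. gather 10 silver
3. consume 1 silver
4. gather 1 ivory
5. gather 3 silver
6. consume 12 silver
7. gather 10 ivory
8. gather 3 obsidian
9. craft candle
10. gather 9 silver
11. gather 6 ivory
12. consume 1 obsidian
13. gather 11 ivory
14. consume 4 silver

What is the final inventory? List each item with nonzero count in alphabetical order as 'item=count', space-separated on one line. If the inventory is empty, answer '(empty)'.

After 1 (gather 1 ivory): ivory=1
After 2 (gather 10 silver): ivory=1 silver=10
After 3 (consume 1 silver): ivory=1 silver=9
After 4 (gather 1 ivory): ivory=2 silver=9
After 5 (gather 3 silver): ivory=2 silver=12
After 6 (consume 12 silver): ivory=2
After 7 (gather 10 ivory): ivory=12
After 8 (gather 3 obsidian): ivory=12 obsidian=3
After 9 (craft candle): candle=1 ivory=12 obsidian=1
After 10 (gather 9 silver): candle=1 ivory=12 obsidian=1 silver=9
After 11 (gather 6 ivory): candle=1 ivory=18 obsidian=1 silver=9
After 12 (consume 1 obsidian): candle=1 ivory=18 silver=9
After 13 (gather 11 ivory): candle=1 ivory=29 silver=9
After 14 (consume 4 silver): candle=1 ivory=29 silver=5

Answer: candle=1 ivory=29 silver=5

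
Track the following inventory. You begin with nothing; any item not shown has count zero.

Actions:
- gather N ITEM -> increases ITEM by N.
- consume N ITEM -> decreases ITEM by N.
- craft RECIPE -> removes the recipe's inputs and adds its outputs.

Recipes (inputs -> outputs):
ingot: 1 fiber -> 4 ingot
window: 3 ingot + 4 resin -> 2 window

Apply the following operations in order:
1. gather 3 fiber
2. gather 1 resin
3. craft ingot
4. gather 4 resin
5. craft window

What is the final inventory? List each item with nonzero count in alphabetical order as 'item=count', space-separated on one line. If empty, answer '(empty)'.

After 1 (gather 3 fiber): fiber=3
After 2 (gather 1 resin): fiber=3 resin=1
After 3 (craft ingot): fiber=2 ingot=4 resin=1
After 4 (gather 4 resin): fiber=2 ingot=4 resin=5
After 5 (craft window): fiber=2 ingot=1 resin=1 window=2

Answer: fiber=2 ingot=1 resin=1 window=2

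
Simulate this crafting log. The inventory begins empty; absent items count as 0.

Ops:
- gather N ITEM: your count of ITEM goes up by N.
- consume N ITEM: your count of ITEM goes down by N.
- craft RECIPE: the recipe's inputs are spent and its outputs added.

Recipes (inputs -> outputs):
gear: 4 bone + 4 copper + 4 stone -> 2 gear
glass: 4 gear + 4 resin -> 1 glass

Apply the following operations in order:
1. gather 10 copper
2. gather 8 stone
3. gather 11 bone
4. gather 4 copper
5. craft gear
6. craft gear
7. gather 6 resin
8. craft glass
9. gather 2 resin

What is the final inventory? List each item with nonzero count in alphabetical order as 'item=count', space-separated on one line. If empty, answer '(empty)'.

After 1 (gather 10 copper): copper=10
After 2 (gather 8 stone): copper=10 stone=8
After 3 (gather 11 bone): bone=11 copper=10 stone=8
After 4 (gather 4 copper): bone=11 copper=14 stone=8
After 5 (craft gear): bone=7 copper=10 gear=2 stone=4
After 6 (craft gear): bone=3 copper=6 gear=4
After 7 (gather 6 resin): bone=3 copper=6 gear=4 resin=6
After 8 (craft glass): bone=3 copper=6 glass=1 resin=2
After 9 (gather 2 resin): bone=3 copper=6 glass=1 resin=4

Answer: bone=3 copper=6 glass=1 resin=4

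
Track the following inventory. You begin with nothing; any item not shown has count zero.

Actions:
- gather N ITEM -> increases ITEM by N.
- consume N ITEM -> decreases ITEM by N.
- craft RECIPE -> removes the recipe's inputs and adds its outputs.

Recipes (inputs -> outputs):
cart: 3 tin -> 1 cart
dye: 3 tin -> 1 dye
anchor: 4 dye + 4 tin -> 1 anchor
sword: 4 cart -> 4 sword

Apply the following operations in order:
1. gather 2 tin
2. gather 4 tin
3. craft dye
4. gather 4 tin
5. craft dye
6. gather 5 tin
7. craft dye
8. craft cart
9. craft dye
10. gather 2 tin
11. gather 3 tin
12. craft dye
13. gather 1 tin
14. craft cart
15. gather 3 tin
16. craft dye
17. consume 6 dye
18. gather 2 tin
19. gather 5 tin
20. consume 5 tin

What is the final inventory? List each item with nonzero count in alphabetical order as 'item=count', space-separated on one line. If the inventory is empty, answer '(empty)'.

After 1 (gather 2 tin): tin=2
After 2 (gather 4 tin): tin=6
After 3 (craft dye): dye=1 tin=3
After 4 (gather 4 tin): dye=1 tin=7
After 5 (craft dye): dye=2 tin=4
After 6 (gather 5 tin): dye=2 tin=9
After 7 (craft dye): dye=3 tin=6
After 8 (craft cart): cart=1 dye=3 tin=3
After 9 (craft dye): cart=1 dye=4
After 10 (gather 2 tin): cart=1 dye=4 tin=2
After 11 (gather 3 tin): cart=1 dye=4 tin=5
After 12 (craft dye): cart=1 dye=5 tin=2
After 13 (gather 1 tin): cart=1 dye=5 tin=3
After 14 (craft cart): cart=2 dye=5
After 15 (gather 3 tin): cart=2 dye=5 tin=3
After 16 (craft dye): cart=2 dye=6
After 17 (consume 6 dye): cart=2
After 18 (gather 2 tin): cart=2 tin=2
After 19 (gather 5 tin): cart=2 tin=7
After 20 (consume 5 tin): cart=2 tin=2

Answer: cart=2 tin=2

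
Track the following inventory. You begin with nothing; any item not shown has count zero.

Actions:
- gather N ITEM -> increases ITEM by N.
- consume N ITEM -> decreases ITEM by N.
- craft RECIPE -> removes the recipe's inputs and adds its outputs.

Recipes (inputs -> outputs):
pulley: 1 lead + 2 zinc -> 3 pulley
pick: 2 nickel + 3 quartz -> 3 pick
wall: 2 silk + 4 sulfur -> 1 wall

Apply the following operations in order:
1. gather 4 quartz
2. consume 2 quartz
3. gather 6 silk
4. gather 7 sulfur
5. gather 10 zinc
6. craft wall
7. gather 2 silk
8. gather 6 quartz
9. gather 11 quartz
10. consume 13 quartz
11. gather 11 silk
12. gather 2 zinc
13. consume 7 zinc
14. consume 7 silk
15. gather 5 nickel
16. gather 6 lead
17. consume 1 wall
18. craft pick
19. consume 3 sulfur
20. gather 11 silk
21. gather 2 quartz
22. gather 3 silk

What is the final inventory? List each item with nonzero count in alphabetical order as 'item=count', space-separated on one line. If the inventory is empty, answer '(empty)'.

Answer: lead=6 nickel=3 pick=3 quartz=5 silk=24 zinc=5

Derivation:
After 1 (gather 4 quartz): quartz=4
After 2 (consume 2 quartz): quartz=2
After 3 (gather 6 silk): quartz=2 silk=6
After 4 (gather 7 sulfur): quartz=2 silk=6 sulfur=7
After 5 (gather 10 zinc): quartz=2 silk=6 sulfur=7 zinc=10
After 6 (craft wall): quartz=2 silk=4 sulfur=3 wall=1 zinc=10
After 7 (gather 2 silk): quartz=2 silk=6 sulfur=3 wall=1 zinc=10
After 8 (gather 6 quartz): quartz=8 silk=6 sulfur=3 wall=1 zinc=10
After 9 (gather 11 quartz): quartz=19 silk=6 sulfur=3 wall=1 zinc=10
After 10 (consume 13 quartz): quartz=6 silk=6 sulfur=3 wall=1 zinc=10
After 11 (gather 11 silk): quartz=6 silk=17 sulfur=3 wall=1 zinc=10
After 12 (gather 2 zinc): quartz=6 silk=17 sulfur=3 wall=1 zinc=12
After 13 (consume 7 zinc): quartz=6 silk=17 sulfur=3 wall=1 zinc=5
After 14 (consume 7 silk): quartz=6 silk=10 sulfur=3 wall=1 zinc=5
After 15 (gather 5 nickel): nickel=5 quartz=6 silk=10 sulfur=3 wall=1 zinc=5
After 16 (gather 6 lead): lead=6 nickel=5 quartz=6 silk=10 sulfur=3 wall=1 zinc=5
After 17 (consume 1 wall): lead=6 nickel=5 quartz=6 silk=10 sulfur=3 zinc=5
After 18 (craft pick): lead=6 nickel=3 pick=3 quartz=3 silk=10 sulfur=3 zinc=5
After 19 (consume 3 sulfur): lead=6 nickel=3 pick=3 quartz=3 silk=10 zinc=5
After 20 (gather 11 silk): lead=6 nickel=3 pick=3 quartz=3 silk=21 zinc=5
After 21 (gather 2 quartz): lead=6 nickel=3 pick=3 quartz=5 silk=21 zinc=5
After 22 (gather 3 silk): lead=6 nickel=3 pick=3 quartz=5 silk=24 zinc=5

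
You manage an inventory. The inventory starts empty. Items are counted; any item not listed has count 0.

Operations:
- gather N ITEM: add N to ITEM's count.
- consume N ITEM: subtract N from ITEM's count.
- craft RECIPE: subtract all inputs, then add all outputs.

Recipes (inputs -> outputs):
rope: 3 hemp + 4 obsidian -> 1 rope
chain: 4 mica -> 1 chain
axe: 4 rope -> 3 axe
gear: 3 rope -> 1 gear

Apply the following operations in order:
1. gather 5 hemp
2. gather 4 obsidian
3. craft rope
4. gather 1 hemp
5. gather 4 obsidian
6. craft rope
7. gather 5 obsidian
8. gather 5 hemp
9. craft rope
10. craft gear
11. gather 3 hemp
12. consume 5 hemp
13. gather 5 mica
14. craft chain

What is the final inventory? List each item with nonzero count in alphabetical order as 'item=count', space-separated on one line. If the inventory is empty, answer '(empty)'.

After 1 (gather 5 hemp): hemp=5
After 2 (gather 4 obsidian): hemp=5 obsidian=4
After 3 (craft rope): hemp=2 rope=1
After 4 (gather 1 hemp): hemp=3 rope=1
After 5 (gather 4 obsidian): hemp=3 obsidian=4 rope=1
After 6 (craft rope): rope=2
After 7 (gather 5 obsidian): obsidian=5 rope=2
After 8 (gather 5 hemp): hemp=5 obsidian=5 rope=2
After 9 (craft rope): hemp=2 obsidian=1 rope=3
After 10 (craft gear): gear=1 hemp=2 obsidian=1
After 11 (gather 3 hemp): gear=1 hemp=5 obsidian=1
After 12 (consume 5 hemp): gear=1 obsidian=1
After 13 (gather 5 mica): gear=1 mica=5 obsidian=1
After 14 (craft chain): chain=1 gear=1 mica=1 obsidian=1

Answer: chain=1 gear=1 mica=1 obsidian=1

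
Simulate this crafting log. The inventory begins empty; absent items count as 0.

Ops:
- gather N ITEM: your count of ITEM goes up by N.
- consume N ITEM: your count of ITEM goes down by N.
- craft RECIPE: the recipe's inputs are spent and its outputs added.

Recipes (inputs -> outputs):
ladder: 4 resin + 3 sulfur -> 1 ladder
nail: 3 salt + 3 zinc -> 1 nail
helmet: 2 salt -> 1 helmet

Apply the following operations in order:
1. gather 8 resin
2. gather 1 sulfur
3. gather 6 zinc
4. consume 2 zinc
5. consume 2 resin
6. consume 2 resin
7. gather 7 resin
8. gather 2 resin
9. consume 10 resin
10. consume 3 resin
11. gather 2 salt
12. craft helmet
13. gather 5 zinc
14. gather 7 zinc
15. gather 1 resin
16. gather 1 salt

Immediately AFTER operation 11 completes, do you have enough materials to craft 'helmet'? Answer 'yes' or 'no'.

Answer: yes

Derivation:
After 1 (gather 8 resin): resin=8
After 2 (gather 1 sulfur): resin=8 sulfur=1
After 3 (gather 6 zinc): resin=8 sulfur=1 zinc=6
After 4 (consume 2 zinc): resin=8 sulfur=1 zinc=4
After 5 (consume 2 resin): resin=6 sulfur=1 zinc=4
After 6 (consume 2 resin): resin=4 sulfur=1 zinc=4
After 7 (gather 7 resin): resin=11 sulfur=1 zinc=4
After 8 (gather 2 resin): resin=13 sulfur=1 zinc=4
After 9 (consume 10 resin): resin=3 sulfur=1 zinc=4
After 10 (consume 3 resin): sulfur=1 zinc=4
After 11 (gather 2 salt): salt=2 sulfur=1 zinc=4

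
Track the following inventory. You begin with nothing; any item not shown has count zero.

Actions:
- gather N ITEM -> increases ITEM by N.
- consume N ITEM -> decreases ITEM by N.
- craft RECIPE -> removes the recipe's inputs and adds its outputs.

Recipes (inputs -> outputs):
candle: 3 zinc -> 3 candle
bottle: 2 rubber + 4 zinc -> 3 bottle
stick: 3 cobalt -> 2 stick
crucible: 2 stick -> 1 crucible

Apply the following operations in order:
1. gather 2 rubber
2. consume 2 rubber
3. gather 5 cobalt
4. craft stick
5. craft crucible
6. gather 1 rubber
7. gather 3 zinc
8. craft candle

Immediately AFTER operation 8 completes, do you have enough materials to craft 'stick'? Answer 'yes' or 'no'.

After 1 (gather 2 rubber): rubber=2
After 2 (consume 2 rubber): (empty)
After 3 (gather 5 cobalt): cobalt=5
After 4 (craft stick): cobalt=2 stick=2
After 5 (craft crucible): cobalt=2 crucible=1
After 6 (gather 1 rubber): cobalt=2 crucible=1 rubber=1
After 7 (gather 3 zinc): cobalt=2 crucible=1 rubber=1 zinc=3
After 8 (craft candle): candle=3 cobalt=2 crucible=1 rubber=1

Answer: no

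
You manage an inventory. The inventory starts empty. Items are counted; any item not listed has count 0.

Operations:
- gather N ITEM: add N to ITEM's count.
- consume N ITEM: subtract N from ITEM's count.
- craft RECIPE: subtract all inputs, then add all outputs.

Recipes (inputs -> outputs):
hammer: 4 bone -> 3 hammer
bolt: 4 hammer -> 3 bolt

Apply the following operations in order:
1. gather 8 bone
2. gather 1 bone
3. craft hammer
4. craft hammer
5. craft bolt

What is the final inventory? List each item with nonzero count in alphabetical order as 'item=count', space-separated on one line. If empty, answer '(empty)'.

After 1 (gather 8 bone): bone=8
After 2 (gather 1 bone): bone=9
After 3 (craft hammer): bone=5 hammer=3
After 4 (craft hammer): bone=1 hammer=6
After 5 (craft bolt): bolt=3 bone=1 hammer=2

Answer: bolt=3 bone=1 hammer=2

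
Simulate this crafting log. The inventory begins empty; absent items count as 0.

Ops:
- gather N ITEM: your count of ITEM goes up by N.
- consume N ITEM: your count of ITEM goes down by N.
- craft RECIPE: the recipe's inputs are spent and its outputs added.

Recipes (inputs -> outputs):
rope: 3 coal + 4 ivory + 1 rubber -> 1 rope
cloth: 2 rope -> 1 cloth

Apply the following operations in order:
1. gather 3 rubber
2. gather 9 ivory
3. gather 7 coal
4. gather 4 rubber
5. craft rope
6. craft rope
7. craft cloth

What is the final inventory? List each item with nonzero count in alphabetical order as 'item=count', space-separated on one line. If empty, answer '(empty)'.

Answer: cloth=1 coal=1 ivory=1 rubber=5

Derivation:
After 1 (gather 3 rubber): rubber=3
After 2 (gather 9 ivory): ivory=9 rubber=3
After 3 (gather 7 coal): coal=7 ivory=9 rubber=3
After 4 (gather 4 rubber): coal=7 ivory=9 rubber=7
After 5 (craft rope): coal=4 ivory=5 rope=1 rubber=6
After 6 (craft rope): coal=1 ivory=1 rope=2 rubber=5
After 7 (craft cloth): cloth=1 coal=1 ivory=1 rubber=5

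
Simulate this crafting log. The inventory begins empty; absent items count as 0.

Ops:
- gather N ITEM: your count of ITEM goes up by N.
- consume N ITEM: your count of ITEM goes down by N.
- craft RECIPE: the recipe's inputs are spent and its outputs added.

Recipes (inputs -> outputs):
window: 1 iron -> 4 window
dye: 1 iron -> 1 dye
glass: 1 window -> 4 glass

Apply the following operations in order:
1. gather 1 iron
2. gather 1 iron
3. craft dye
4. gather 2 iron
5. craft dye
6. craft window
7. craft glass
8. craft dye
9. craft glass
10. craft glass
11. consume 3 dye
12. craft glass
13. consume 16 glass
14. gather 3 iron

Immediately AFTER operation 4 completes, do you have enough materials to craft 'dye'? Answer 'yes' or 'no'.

Answer: yes

Derivation:
After 1 (gather 1 iron): iron=1
After 2 (gather 1 iron): iron=2
After 3 (craft dye): dye=1 iron=1
After 4 (gather 2 iron): dye=1 iron=3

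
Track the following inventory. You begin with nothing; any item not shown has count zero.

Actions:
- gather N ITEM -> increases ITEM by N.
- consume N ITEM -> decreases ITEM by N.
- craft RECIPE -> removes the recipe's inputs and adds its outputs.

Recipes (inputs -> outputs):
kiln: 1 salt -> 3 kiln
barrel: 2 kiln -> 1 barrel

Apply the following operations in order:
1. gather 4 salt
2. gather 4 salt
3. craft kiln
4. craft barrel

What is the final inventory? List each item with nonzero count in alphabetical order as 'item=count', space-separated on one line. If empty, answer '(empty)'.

After 1 (gather 4 salt): salt=4
After 2 (gather 4 salt): salt=8
After 3 (craft kiln): kiln=3 salt=7
After 4 (craft barrel): barrel=1 kiln=1 salt=7

Answer: barrel=1 kiln=1 salt=7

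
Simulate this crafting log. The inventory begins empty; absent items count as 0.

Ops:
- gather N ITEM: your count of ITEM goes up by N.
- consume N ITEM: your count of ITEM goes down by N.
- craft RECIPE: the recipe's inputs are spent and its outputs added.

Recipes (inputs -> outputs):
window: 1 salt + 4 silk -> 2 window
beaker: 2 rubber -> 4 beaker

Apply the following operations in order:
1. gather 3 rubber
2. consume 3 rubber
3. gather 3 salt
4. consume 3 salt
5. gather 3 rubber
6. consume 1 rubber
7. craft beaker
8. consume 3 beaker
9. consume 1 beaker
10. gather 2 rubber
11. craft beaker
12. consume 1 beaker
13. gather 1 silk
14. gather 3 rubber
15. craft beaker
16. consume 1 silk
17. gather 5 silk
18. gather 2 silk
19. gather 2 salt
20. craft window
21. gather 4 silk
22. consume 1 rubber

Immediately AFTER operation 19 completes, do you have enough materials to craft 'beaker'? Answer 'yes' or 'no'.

After 1 (gather 3 rubber): rubber=3
After 2 (consume 3 rubber): (empty)
After 3 (gather 3 salt): salt=3
After 4 (consume 3 salt): (empty)
After 5 (gather 3 rubber): rubber=3
After 6 (consume 1 rubber): rubber=2
After 7 (craft beaker): beaker=4
After 8 (consume 3 beaker): beaker=1
After 9 (consume 1 beaker): (empty)
After 10 (gather 2 rubber): rubber=2
After 11 (craft beaker): beaker=4
After 12 (consume 1 beaker): beaker=3
After 13 (gather 1 silk): beaker=3 silk=1
After 14 (gather 3 rubber): beaker=3 rubber=3 silk=1
After 15 (craft beaker): beaker=7 rubber=1 silk=1
After 16 (consume 1 silk): beaker=7 rubber=1
After 17 (gather 5 silk): beaker=7 rubber=1 silk=5
After 18 (gather 2 silk): beaker=7 rubber=1 silk=7
After 19 (gather 2 salt): beaker=7 rubber=1 salt=2 silk=7

Answer: no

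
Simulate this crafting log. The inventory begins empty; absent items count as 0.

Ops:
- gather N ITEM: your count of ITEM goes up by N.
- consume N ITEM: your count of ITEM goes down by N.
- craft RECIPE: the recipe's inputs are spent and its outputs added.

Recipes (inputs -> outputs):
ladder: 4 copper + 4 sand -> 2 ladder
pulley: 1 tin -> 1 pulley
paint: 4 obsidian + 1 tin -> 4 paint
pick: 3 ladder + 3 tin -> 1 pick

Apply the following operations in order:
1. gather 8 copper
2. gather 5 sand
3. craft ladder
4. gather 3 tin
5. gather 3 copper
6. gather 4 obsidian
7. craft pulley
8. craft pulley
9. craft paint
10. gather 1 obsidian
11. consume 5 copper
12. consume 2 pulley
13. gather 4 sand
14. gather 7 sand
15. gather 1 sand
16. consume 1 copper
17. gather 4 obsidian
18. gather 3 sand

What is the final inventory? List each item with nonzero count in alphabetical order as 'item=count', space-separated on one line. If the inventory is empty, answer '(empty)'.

After 1 (gather 8 copper): copper=8
After 2 (gather 5 sand): copper=8 sand=5
After 3 (craft ladder): copper=4 ladder=2 sand=1
After 4 (gather 3 tin): copper=4 ladder=2 sand=1 tin=3
After 5 (gather 3 copper): copper=7 ladder=2 sand=1 tin=3
After 6 (gather 4 obsidian): copper=7 ladder=2 obsidian=4 sand=1 tin=3
After 7 (craft pulley): copper=7 ladder=2 obsidian=4 pulley=1 sand=1 tin=2
After 8 (craft pulley): copper=7 ladder=2 obsidian=4 pulley=2 sand=1 tin=1
After 9 (craft paint): copper=7 ladder=2 paint=4 pulley=2 sand=1
After 10 (gather 1 obsidian): copper=7 ladder=2 obsidian=1 paint=4 pulley=2 sand=1
After 11 (consume 5 copper): copper=2 ladder=2 obsidian=1 paint=4 pulley=2 sand=1
After 12 (consume 2 pulley): copper=2 ladder=2 obsidian=1 paint=4 sand=1
After 13 (gather 4 sand): copper=2 ladder=2 obsidian=1 paint=4 sand=5
After 14 (gather 7 sand): copper=2 ladder=2 obsidian=1 paint=4 sand=12
After 15 (gather 1 sand): copper=2 ladder=2 obsidian=1 paint=4 sand=13
After 16 (consume 1 copper): copper=1 ladder=2 obsidian=1 paint=4 sand=13
After 17 (gather 4 obsidian): copper=1 ladder=2 obsidian=5 paint=4 sand=13
After 18 (gather 3 sand): copper=1 ladder=2 obsidian=5 paint=4 sand=16

Answer: copper=1 ladder=2 obsidian=5 paint=4 sand=16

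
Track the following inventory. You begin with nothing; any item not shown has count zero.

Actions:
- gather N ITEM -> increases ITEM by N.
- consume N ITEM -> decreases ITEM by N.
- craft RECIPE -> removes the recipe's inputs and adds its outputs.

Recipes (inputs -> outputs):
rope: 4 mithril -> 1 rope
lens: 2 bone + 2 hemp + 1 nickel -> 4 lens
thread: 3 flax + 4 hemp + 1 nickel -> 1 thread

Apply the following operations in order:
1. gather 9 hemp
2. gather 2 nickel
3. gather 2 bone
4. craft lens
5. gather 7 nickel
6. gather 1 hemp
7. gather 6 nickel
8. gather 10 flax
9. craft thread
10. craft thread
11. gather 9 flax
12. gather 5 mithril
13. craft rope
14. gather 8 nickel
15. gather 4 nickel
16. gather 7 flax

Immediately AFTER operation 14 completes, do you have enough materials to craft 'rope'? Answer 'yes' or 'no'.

After 1 (gather 9 hemp): hemp=9
After 2 (gather 2 nickel): hemp=9 nickel=2
After 3 (gather 2 bone): bone=2 hemp=9 nickel=2
After 4 (craft lens): hemp=7 lens=4 nickel=1
After 5 (gather 7 nickel): hemp=7 lens=4 nickel=8
After 6 (gather 1 hemp): hemp=8 lens=4 nickel=8
After 7 (gather 6 nickel): hemp=8 lens=4 nickel=14
After 8 (gather 10 flax): flax=10 hemp=8 lens=4 nickel=14
After 9 (craft thread): flax=7 hemp=4 lens=4 nickel=13 thread=1
After 10 (craft thread): flax=4 lens=4 nickel=12 thread=2
After 11 (gather 9 flax): flax=13 lens=4 nickel=12 thread=2
After 12 (gather 5 mithril): flax=13 lens=4 mithril=5 nickel=12 thread=2
After 13 (craft rope): flax=13 lens=4 mithril=1 nickel=12 rope=1 thread=2
After 14 (gather 8 nickel): flax=13 lens=4 mithril=1 nickel=20 rope=1 thread=2

Answer: no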